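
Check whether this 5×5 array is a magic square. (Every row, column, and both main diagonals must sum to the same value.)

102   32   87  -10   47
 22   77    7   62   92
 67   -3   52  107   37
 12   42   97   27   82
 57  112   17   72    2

Row 1: 102 + 32 + 87 + (-10) + 47 = 258.
Row 2: 22 + 77 + 7 + 62 + 92 = 260.
Row 3: 67 + (-3) + 52 + 107 + 37 = 260.
Row 4: 12 + 42 + 97 + 27 + 82 = 260.
Row 5: 57 + 112 + 17 + 72 + 2 = 260.
Column 1: 102 + 22 + 67 + 12 + 57 = 260.
Column 2: 32 + 77 + (-3) + 42 + 112 = 260.
Column 3: 87 + 7 + 52 + 97 + 17 = 260.
Column 4: -10 + 62 + 107 + 27 + 72 = 258.
Column 5: 47 + 92 + 37 + 82 + 2 = 260.
Main diagonal: 102 + 77 + 52 + 27 + 2 = 260.
Anti-diagonal: 47 + 62 + 52 + 42 + 57 = 260.

No — row 3 sums to 260 but column 4 sums to 258.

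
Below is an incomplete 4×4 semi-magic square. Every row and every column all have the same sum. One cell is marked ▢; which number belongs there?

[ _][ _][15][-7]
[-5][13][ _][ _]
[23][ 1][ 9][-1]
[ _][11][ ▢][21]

3

Row 3 is complete and sums to 32; that is the magic constant.
Using column 2: 13 + 1 + 11 + ? → (1,2) = 32 − 25 = 7.
Using column 4: -7 + (-1) + 21 + ? → (2,4) = 32 − 13 = 19.
The remaining cell in row 1 is (1,1) = 32 − 15 = 17.
Row 2 needs 32; the known cells sum to 27, so (2,3) = 5.
Column 1 must total 32; the given cells sum to 35, so (4,1) = -3.
Using column 3: 15 + 5 + 9 + ? → (4,3) = 32 − 29 = 3.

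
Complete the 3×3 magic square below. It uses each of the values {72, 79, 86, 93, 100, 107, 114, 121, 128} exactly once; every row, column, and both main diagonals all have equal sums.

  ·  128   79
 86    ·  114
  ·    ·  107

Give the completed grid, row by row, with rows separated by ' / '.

93 128 79 / 86 100 114 / 121 72 107

The 9 entries sum to 900, so each line sums to 900/3 = 300.
Row 1 must total 300; the given cells sum to 207, so (1,1) = 93.
From row 2, 300 − (86 + 114) gives (2,2) = 100.
From column 1, 300 − (93 + 86) gives (3,1) = 121.
The remaining cell in column 2 is (3,2) = 300 − 228 = 72.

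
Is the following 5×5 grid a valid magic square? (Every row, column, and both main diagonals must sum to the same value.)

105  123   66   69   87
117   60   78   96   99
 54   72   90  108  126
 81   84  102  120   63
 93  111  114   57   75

Yes

Row 1: 105 + 123 + 66 + 69 + 87 = 450.
Row 2: 117 + 60 + 78 + 96 + 99 = 450.
Row 3: 54 + 72 + 90 + 108 + 126 = 450.
Row 4: 81 + 84 + 102 + 120 + 63 = 450.
Row 5: 93 + 111 + 114 + 57 + 75 = 450.
Column 1: 105 + 117 + 54 + 81 + 93 = 450.
Column 2: 123 + 60 + 72 + 84 + 111 = 450.
Column 3: 66 + 78 + 90 + 102 + 114 = 450.
Column 4: 69 + 96 + 108 + 120 + 57 = 450.
Column 5: 87 + 99 + 126 + 63 + 75 = 450.
Main diagonal: 105 + 60 + 90 + 120 + 75 = 450.
Anti-diagonal: 87 + 96 + 90 + 84 + 93 = 450.
All lines sum to 450.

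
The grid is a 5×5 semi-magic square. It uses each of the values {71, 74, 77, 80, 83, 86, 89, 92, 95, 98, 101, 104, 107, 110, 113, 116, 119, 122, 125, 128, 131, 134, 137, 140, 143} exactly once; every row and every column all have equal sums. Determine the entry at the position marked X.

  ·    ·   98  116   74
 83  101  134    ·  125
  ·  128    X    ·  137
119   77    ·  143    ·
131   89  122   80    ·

The 25 entries sum to 2675, so each line sums to 2675/5 = 535.
Row 2 must total 535; the given cells sum to 443, so (2,4) = 92.
Row 5 needs 535; the known cells sum to 422, so (5,5) = 113.
The remaining cell in column 2 is (1,2) = 535 − 395 = 140.
Column 4 needs 535; the known cells sum to 431, so (3,4) = 104.
Using column 5: 74 + 125 + 137 + 113 + ? → (4,5) = 535 − 449 = 86.
The remaining cell in row 1 is (1,1) = 535 − 428 = 107.
Row 4 needs 535; the known cells sum to 425, so (4,3) = 110.
The remaining cell in column 1 is (3,1) = 535 − 440 = 95.
Column 3 must total 535; the given cells sum to 464, so (3,3) = 71.

71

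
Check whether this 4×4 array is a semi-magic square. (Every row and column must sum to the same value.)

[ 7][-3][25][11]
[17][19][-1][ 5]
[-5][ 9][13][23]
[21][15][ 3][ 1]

Yes

Row 1: 7 + (-3) + 25 + 11 = 40.
Row 2: 17 + 19 + (-1) + 5 = 40.
Row 3: -5 + 9 + 13 + 23 = 40.
Row 4: 21 + 15 + 3 + 1 = 40.
Column 1: 7 + 17 + (-5) + 21 = 40.
Column 2: -3 + 19 + 9 + 15 = 40.
Column 3: 25 + (-1) + 13 + 3 = 40.
Column 4: 11 + 5 + 23 + 1 = 40.
All lines sum to 40.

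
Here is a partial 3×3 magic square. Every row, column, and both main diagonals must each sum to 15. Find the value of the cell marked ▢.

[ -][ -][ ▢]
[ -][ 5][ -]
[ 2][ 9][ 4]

8

Column 2 needs 15; the known cells sum to 14, so (1,2) = 1.
From main diagonal, 15 − (5 + 4) gives (1,1) = 6.
From anti-diagonal, 15 − (5 + 2) gives (1,3) = 8.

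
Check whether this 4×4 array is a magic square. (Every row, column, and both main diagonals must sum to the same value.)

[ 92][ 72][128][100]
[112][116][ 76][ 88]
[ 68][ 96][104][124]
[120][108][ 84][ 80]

Row 1: 92 + 72 + 128 + 100 = 392.
Row 2: 112 + 116 + 76 + 88 = 392.
Row 3: 68 + 96 + 104 + 124 = 392.
Row 4: 120 + 108 + 84 + 80 = 392.
Column 1: 92 + 112 + 68 + 120 = 392.
Column 2: 72 + 116 + 96 + 108 = 392.
Column 3: 128 + 76 + 104 + 84 = 392.
Column 4: 100 + 88 + 124 + 80 = 392.
Main diagonal: 92 + 116 + 104 + 80 = 392.
Anti-diagonal: 100 + 76 + 96 + 120 = 392.
All lines sum to 392.

Yes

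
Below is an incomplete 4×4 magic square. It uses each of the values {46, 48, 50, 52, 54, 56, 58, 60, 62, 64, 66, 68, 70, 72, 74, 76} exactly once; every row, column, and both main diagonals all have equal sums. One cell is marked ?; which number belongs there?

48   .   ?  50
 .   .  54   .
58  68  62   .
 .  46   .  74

76

The 16 entries sum to 976, so each line sums to 976/4 = 244.
The remaining cell in row 3 is (3,4) = 244 − 188 = 56.
Using column 4: 50 + 56 + 74 + ? → (2,4) = 244 − 180 = 64.
Main diagonal needs 244; the known cells sum to 184, so (2,2) = 60.
Anti-diagonal: 50 + 54 + 68 + ? = 244, so (4,1) = 72.
Row 2 needs 244; the known cells sum to 178, so (2,1) = 66.
Row 4 needs 244; the known cells sum to 192, so (4,3) = 52.
Column 2 needs 244; the known cells sum to 174, so (1,2) = 70.
From column 3, 244 − (54 + 62 + 52) gives (1,3) = 76.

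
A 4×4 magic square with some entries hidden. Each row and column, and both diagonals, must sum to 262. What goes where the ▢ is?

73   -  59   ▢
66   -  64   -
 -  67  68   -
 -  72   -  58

Column 3 must total 262; the given cells sum to 191, so (4,3) = 71.
From main diagonal, 262 − (73 + 68 + 58) gives (2,2) = 63.
Using row 2: 66 + 63 + 64 + ? → (2,4) = 262 − 193 = 69.
Row 4: 72 + 71 + 58 + ? = 262, so (4,1) = 61.
Column 1 needs 262; the known cells sum to 200, so (3,1) = 62.
The remaining cell in column 2 is (1,2) = 262 − 202 = 60.
Anti-diagonal must total 262; the given cells sum to 192, so (1,4) = 70.

70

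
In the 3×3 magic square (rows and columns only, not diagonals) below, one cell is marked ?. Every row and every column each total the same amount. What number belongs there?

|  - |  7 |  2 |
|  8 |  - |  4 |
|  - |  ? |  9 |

5

Column 3 is complete and sums to 15; that is the magic constant.
The remaining cell in row 1 is (1,1) = 15 − 9 = 6.
The remaining cell in row 2 is (2,2) = 15 − 12 = 3.
Using column 1: 6 + 8 + ? → (3,1) = 15 − 14 = 1.
Column 2: 7 + 3 + ? = 15, so (3,2) = 5.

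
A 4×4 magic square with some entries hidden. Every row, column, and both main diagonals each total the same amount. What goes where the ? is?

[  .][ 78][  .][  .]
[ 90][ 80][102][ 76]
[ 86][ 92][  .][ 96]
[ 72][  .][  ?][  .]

84

Row 2 is complete and sums to 348; that is the magic constant.
Using row 3: 86 + 92 + 96 + ? → (3,3) = 348 − 274 = 74.
Using column 1: 90 + 86 + 72 + ? → (1,1) = 348 − 248 = 100.
From column 2, 348 − (78 + 80 + 92) gives (4,2) = 98.
From main diagonal, 348 − (100 + 80 + 74) gives (4,4) = 94.
Using anti-diagonal: 102 + 92 + 72 + ? → (1,4) = 348 − 266 = 82.
The remaining cell in row 1 is (1,3) = 348 − 260 = 88.
Using row 4: 72 + 98 + 94 + ? → (4,3) = 348 − 264 = 84.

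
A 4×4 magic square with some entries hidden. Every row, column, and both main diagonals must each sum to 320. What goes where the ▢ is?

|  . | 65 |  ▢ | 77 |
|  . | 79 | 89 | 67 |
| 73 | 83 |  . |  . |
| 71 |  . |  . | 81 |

87

Row 2: 79 + 89 + 67 + ? = 320, so (2,1) = 85.
Using column 1: 85 + 73 + 71 + ? → (1,1) = 320 − 229 = 91.
Column 2 must total 320; the given cells sum to 227, so (4,2) = 93.
Column 4: 77 + 67 + 81 + ? = 320, so (3,4) = 95.
Using main diagonal: 91 + 79 + 81 + ? → (3,3) = 320 − 251 = 69.
Row 1: 91 + 65 + 77 + ? = 320, so (1,3) = 87.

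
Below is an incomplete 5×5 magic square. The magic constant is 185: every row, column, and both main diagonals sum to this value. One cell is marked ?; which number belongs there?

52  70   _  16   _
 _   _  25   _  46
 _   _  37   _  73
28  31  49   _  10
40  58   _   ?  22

4

Row 4: 28 + 31 + 49 + 10 + ? = 185, so (4,4) = 67.
Column 5 needs 185; the known cells sum to 151, so (1,5) = 34.
Main diagonal must total 185; the given cells sum to 178, so (2,2) = 7.
Anti-diagonal: 34 + 37 + 31 + 40 + ? = 185, so (2,4) = 43.
The remaining cell in row 1 is (1,3) = 185 − 172 = 13.
Row 2 must total 185; the given cells sum to 121, so (2,1) = 64.
From column 1, 185 − (52 + 64 + 28 + 40) gives (3,1) = 1.
From column 2, 185 − (70 + 7 + 31 + 58) gives (3,2) = 19.
Column 3 must total 185; the given cells sum to 124, so (5,3) = 61.
The remaining cell in row 3 is (3,4) = 185 − 130 = 55.
From row 5, 185 − (40 + 58 + 61 + 22) gives (5,4) = 4.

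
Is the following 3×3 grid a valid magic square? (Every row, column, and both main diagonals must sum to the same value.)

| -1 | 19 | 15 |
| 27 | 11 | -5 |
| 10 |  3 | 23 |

No — anti-diagonal sums to 36 but column 2 sums to 33.

Row 1: -1 + 19 + 15 = 33.
Row 2: 27 + 11 + (-5) = 33.
Row 3: 10 + 3 + 23 = 36.
Column 1: -1 + 27 + 10 = 36.
Column 2: 19 + 11 + 3 = 33.
Column 3: 15 + (-5) + 23 = 33.
Main diagonal: -1 + 11 + 23 = 33.
Anti-diagonal: 15 + 11 + 10 = 36.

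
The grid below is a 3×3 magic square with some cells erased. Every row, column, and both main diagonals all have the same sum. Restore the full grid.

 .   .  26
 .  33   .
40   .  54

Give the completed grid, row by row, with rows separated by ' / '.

Anti-diagonal is already complete: 26 + 33 + 40 = 99, so that is the magic constant.
From row 3, 99 − (40 + 54) gives (3,2) = 5.
Column 2 must total 99; the given cells sum to 38, so (1,2) = 61.
Column 3 needs 99; the known cells sum to 80, so (2,3) = 19.
Main diagonal needs 99; the known cells sum to 87, so (1,1) = 12.
Row 2: 33 + 19 + ? = 99, so (2,1) = 47.

12 61 26 / 47 33 19 / 40 5 54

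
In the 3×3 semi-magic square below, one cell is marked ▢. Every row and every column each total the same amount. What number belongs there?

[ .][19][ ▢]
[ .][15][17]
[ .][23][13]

Column 2 is complete and sums to 57; that is the magic constant.
Row 2: 15 + 17 + ? = 57, so (2,1) = 25.
The remaining cell in row 3 is (3,1) = 57 − 36 = 21.
From column 1, 57 − (25 + 21) gives (1,1) = 11.
Using column 3: 17 + 13 + ? → (1,3) = 57 − 30 = 27.

27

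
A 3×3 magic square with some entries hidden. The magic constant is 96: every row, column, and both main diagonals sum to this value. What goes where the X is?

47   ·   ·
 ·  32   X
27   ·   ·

Column 1: 47 + 27 + ? = 96, so (2,1) = 22.
Main diagonal must total 96; the given cells sum to 79, so (3,3) = 17.
Anti-diagonal: 32 + 27 + ? = 96, so (1,3) = 37.
The remaining cell in row 1 is (1,2) = 96 − 84 = 12.
From row 2, 96 − (22 + 32) gives (2,3) = 42.

42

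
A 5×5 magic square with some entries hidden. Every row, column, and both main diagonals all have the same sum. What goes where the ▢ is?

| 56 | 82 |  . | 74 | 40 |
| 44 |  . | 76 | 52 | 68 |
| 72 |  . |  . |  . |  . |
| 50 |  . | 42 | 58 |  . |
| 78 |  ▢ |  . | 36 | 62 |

Column 1 is complete and sums to 300; that is the magic constant.
Row 1: 56 + 82 + 74 + 40 + ? = 300, so (1,3) = 48.
Row 2 needs 300; the known cells sum to 240, so (2,2) = 60.
Column 4: 74 + 52 + 58 + 36 + ? = 300, so (3,4) = 80.
Main diagonal: 56 + 60 + 58 + 62 + ? = 300, so (3,3) = 64.
Anti-diagonal needs 300; the known cells sum to 234, so (4,2) = 66.
Using row 4: 50 + 66 + 42 + 58 + ? → (4,5) = 300 − 216 = 84.
Column 3 needs 300; the known cells sum to 230, so (5,3) = 70.
Using column 5: 40 + 68 + 84 + 62 + ? → (3,5) = 300 − 254 = 46.
The remaining cell in row 3 is (3,2) = 300 − 262 = 38.
Row 5 must total 300; the given cells sum to 246, so (5,2) = 54.

54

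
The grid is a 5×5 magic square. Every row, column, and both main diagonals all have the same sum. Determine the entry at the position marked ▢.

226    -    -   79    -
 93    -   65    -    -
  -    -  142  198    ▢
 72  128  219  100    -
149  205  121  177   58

Row 5 is complete and sums to 710; that is the magic constant.
Row 4: 72 + 128 + 219 + 100 + ? = 710, so (4,5) = 191.
From column 1, 710 − (226 + 93 + 72 + 149) gives (3,1) = 170.
Using column 3: 65 + 142 + 219 + 121 + ? → (1,3) = 710 − 547 = 163.
Column 4 must total 710; the given cells sum to 554, so (2,4) = 156.
The remaining cell in main diagonal is (2,2) = 710 − 526 = 184.
Anti-diagonal must total 710; the given cells sum to 575, so (1,5) = 135.
Row 1 must total 710; the given cells sum to 603, so (1,2) = 107.
Using row 2: 93 + 184 + 65 + 156 + ? → (2,5) = 710 − 498 = 212.
Using column 2: 107 + 184 + 128 + 205 + ? → (3,2) = 710 − 624 = 86.
The remaining cell in column 5 is (3,5) = 710 − 596 = 114.

114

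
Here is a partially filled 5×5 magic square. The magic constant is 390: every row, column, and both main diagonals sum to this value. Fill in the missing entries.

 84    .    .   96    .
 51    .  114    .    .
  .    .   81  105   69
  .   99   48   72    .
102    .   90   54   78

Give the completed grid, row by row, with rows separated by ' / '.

84 108 57 96 45 / 51 75 114 63 87 / 93 42 81 105 69 / 60 99 48 72 111 / 102 66 90 54 78

Row 5 needs 390; the known cells sum to 324, so (5,2) = 66.
Column 3: 114 + 81 + 48 + 90 + ? = 390, so (1,3) = 57.
The remaining cell in column 4 is (2,4) = 390 − 327 = 63.
Main diagonal needs 390; the known cells sum to 315, so (2,2) = 75.
Anti-diagonal: 63 + 81 + 99 + 102 + ? = 390, so (1,5) = 45.
From row 1, 390 − (84 + 57 + 96 + 45) gives (1,2) = 108.
The remaining cell in row 2 is (2,5) = 390 − 303 = 87.
Column 2 needs 390; the known cells sum to 348, so (3,2) = 42.
Column 5 needs 390; the known cells sum to 279, so (4,5) = 111.
The remaining cell in row 3 is (3,1) = 390 − 297 = 93.
The remaining cell in row 4 is (4,1) = 390 − 330 = 60.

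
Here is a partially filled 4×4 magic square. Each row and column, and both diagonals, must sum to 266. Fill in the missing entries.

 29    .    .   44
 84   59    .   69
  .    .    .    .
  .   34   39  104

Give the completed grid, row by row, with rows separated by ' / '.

Row 2 must total 266; the given cells sum to 212, so (2,3) = 54.
Row 4 must total 266; the given cells sum to 177, so (4,1) = 89.
Column 1 needs 266; the known cells sum to 202, so (3,1) = 64.
From column 4, 266 − (44 + 69 + 104) gives (3,4) = 49.
Main diagonal must total 266; the given cells sum to 192, so (3,3) = 74.
Anti-diagonal: 44 + 54 + 89 + ? = 266, so (3,2) = 79.
Using column 2: 59 + 79 + 34 + ? → (1,2) = 266 − 172 = 94.
The remaining cell in column 3 is (1,3) = 266 − 167 = 99.

29 94 99 44 / 84 59 54 69 / 64 79 74 49 / 89 34 39 104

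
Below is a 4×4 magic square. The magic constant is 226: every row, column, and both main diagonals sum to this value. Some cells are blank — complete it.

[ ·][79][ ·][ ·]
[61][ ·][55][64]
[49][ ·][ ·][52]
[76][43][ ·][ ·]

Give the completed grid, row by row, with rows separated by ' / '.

Row 2: 61 + 55 + 64 + ? = 226, so (2,2) = 46.
Using column 1: 61 + 49 + 76 + ? → (1,1) = 226 − 186 = 40.
The remaining cell in column 2 is (3,2) = 226 − 168 = 58.
Anti-diagonal needs 226; the known cells sum to 189, so (1,4) = 37.
From row 1, 226 − (40 + 79 + 37) gives (1,3) = 70.
From row 3, 226 − (49 + 58 + 52) gives (3,3) = 67.
Column 3 needs 226; the known cells sum to 192, so (4,3) = 34.
Column 4: 37 + 64 + 52 + ? = 226, so (4,4) = 73.

40 79 70 37 / 61 46 55 64 / 49 58 67 52 / 76 43 34 73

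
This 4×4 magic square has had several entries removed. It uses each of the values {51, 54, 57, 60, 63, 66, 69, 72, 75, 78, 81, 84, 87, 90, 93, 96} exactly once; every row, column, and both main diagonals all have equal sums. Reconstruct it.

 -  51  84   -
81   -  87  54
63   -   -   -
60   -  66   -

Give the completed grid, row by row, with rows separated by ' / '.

The 16 entries sum to 1176, so each line sums to 1176/4 = 294.
From row 2, 294 − (81 + 87 + 54) gives (2,2) = 72.
Column 1 needs 294; the known cells sum to 204, so (1,1) = 90.
Column 3 must total 294; the given cells sum to 237, so (3,3) = 57.
Main diagonal must total 294; the given cells sum to 219, so (4,4) = 75.
The remaining cell in row 1 is (1,4) = 294 − 225 = 69.
From row 4, 294 − (60 + 66 + 75) gives (4,2) = 93.
From column 2, 294 − (51 + 72 + 93) gives (3,2) = 78.
Column 4: 69 + 54 + 75 + ? = 294, so (3,4) = 96.

90 51 84 69 / 81 72 87 54 / 63 78 57 96 / 60 93 66 75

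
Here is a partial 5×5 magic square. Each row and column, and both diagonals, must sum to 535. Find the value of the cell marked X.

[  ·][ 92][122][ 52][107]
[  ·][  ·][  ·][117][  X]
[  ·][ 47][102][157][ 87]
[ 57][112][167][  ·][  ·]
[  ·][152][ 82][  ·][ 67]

147

Using row 1: 92 + 122 + 52 + 107 + ? → (1,1) = 535 − 373 = 162.
The remaining cell in row 3 is (3,1) = 535 − 393 = 142.
Column 2: 92 + 47 + 112 + 152 + ? = 535, so (2,2) = 132.
Using column 3: 122 + 102 + 167 + 82 + ? → (2,3) = 535 − 473 = 62.
Main diagonal: 162 + 132 + 102 + 67 + ? = 535, so (4,4) = 72.
From anti-diagonal, 535 − (107 + 117 + 102 + 112) gives (5,1) = 97.
The remaining cell in row 4 is (4,5) = 535 − 408 = 127.
From row 5, 535 − (97 + 152 + 82 + 67) gives (5,4) = 137.
Column 1: 162 + 142 + 57 + 97 + ? = 535, so (2,1) = 77.
Column 5 needs 535; the known cells sum to 388, so (2,5) = 147.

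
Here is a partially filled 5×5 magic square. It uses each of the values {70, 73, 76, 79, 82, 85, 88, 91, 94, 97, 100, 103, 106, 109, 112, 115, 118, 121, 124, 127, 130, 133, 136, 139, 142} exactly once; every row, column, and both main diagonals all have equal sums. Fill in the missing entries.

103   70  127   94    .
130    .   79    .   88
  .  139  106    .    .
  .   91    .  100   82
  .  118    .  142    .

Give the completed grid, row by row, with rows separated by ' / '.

The 25 entries sum to 2650, so each line sums to 2650/5 = 530.
Row 1: 103 + 70 + 127 + 94 + ? = 530, so (1,5) = 136.
Using column 2: 70 + 139 + 91 + 118 + ? → (2,2) = 530 − 418 = 112.
The remaining cell in main diagonal is (5,5) = 530 − 421 = 109.
Using row 2: 130 + 112 + 79 + 88 + ? → (2,4) = 530 − 409 = 121.
Column 4: 94 + 121 + 100 + 142 + ? = 530, so (3,4) = 73.
The remaining cell in column 5 is (3,5) = 530 − 415 = 115.
Anti-diagonal needs 530; the known cells sum to 454, so (5,1) = 76.
The remaining cell in row 3 is (3,1) = 530 − 433 = 97.
Using row 5: 76 + 118 + 142 + 109 + ? → (5,3) = 530 − 445 = 85.
Column 1: 103 + 130 + 97 + 76 + ? = 530, so (4,1) = 124.
Column 3: 127 + 79 + 106 + 85 + ? = 530, so (4,3) = 133.

103 70 127 94 136 / 130 112 79 121 88 / 97 139 106 73 115 / 124 91 133 100 82 / 76 118 85 142 109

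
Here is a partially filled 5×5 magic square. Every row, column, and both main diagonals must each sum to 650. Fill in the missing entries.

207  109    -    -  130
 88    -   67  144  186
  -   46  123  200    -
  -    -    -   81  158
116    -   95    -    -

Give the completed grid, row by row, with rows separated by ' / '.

207 109 151 53 130 / 88 165 67 144 186 / 179 46 123 200 102 / 60 137 214 81 158 / 116 193 95 172 74

Row 2 must total 650; the given cells sum to 485, so (2,2) = 165.
Using main diagonal: 207 + 165 + 123 + 81 + ? → (5,5) = 650 − 576 = 74.
The remaining cell in anti-diagonal is (4,2) = 650 − 513 = 137.
From column 2, 650 − (109 + 165 + 46 + 137) gives (5,2) = 193.
Column 5: 130 + 186 + 158 + 74 + ? = 650, so (3,5) = 102.
Row 3 needs 650; the known cells sum to 471, so (3,1) = 179.
Row 5 needs 650; the known cells sum to 478, so (5,4) = 172.
Column 1 needs 650; the known cells sum to 590, so (4,1) = 60.
From column 4, 650 − (144 + 200 + 81 + 172) gives (1,4) = 53.
Using row 1: 207 + 109 + 53 + 130 + ? → (1,3) = 650 − 499 = 151.
From row 4, 650 − (60 + 137 + 81 + 158) gives (4,3) = 214.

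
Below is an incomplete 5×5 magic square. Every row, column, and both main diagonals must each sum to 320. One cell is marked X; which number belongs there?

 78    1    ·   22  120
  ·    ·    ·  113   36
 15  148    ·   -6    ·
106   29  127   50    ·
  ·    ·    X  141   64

Using row 1: 78 + 1 + 22 + 120 + ? → (1,3) = 320 − 221 = 99.
Using row 4: 106 + 29 + 127 + 50 + ? → (4,5) = 320 − 312 = 8.
Column 5 must total 320; the given cells sum to 228, so (3,5) = 92.
From row 3, 320 − (15 + 148 + (-6) + 92) gives (3,3) = 71.
Main diagonal must total 320; the given cells sum to 263, so (2,2) = 57.
Anti-diagonal needs 320; the known cells sum to 333, so (5,1) = -13.
Column 1 must total 320; the given cells sum to 186, so (2,1) = 134.
Column 2: 1 + 57 + 148 + 29 + ? = 320, so (5,2) = 85.
Row 2 must total 320; the given cells sum to 340, so (2,3) = -20.
Row 5: -13 + 85 + 141 + 64 + ? = 320, so (5,3) = 43.

43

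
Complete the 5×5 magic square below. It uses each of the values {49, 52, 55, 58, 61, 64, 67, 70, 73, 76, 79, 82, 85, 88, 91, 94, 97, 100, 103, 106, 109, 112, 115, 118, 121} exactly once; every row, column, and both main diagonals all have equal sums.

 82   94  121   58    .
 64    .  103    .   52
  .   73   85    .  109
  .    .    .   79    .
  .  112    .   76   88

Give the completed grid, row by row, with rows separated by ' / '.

The 25 entries sum to 2125, so each line sums to 2125/5 = 425.
The remaining cell in row 1 is (1,5) = 425 − 355 = 70.
From column 5, 425 − (70 + 52 + 109 + 88) gives (4,5) = 106.
The remaining cell in main diagonal is (2,2) = 425 − 334 = 91.
From row 2, 425 − (64 + 91 + 103 + 52) gives (2,4) = 115.
Column 2 must total 425; the given cells sum to 370, so (4,2) = 55.
Column 4 must total 425; the given cells sum to 328, so (3,4) = 97.
Anti-diagonal: 70 + 115 + 85 + 55 + ? = 425, so (5,1) = 100.
Row 3 must total 425; the given cells sum to 364, so (3,1) = 61.
Using row 5: 100 + 112 + 76 + 88 + ? → (5,3) = 425 − 376 = 49.
Column 1 must total 425; the given cells sum to 307, so (4,1) = 118.
The remaining cell in column 3 is (4,3) = 425 − 358 = 67.

82 94 121 58 70 / 64 91 103 115 52 / 61 73 85 97 109 / 118 55 67 79 106 / 100 112 49 76 88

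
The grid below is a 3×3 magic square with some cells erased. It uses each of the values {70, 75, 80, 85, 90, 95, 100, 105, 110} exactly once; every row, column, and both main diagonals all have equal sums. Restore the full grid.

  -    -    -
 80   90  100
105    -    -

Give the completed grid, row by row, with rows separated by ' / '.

The 9 entries sum to 810, so each line sums to 810/3 = 270.
The remaining cell in column 1 is (1,1) = 270 − 185 = 85.
The remaining cell in main diagonal is (3,3) = 270 − 175 = 95.
The remaining cell in anti-diagonal is (1,3) = 270 − 195 = 75.
The remaining cell in row 1 is (1,2) = 270 − 160 = 110.
From row 3, 270 − (105 + 95) gives (3,2) = 70.

85 110 75 / 80 90 100 / 105 70 95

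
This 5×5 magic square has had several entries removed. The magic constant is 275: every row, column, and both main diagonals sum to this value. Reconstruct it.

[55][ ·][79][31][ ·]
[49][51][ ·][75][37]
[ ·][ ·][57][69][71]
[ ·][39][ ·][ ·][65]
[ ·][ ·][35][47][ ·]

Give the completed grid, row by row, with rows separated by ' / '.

55 67 79 31 43 / 49 51 63 75 37 / 33 45 57 69 71 / 77 39 41 53 65 / 61 73 35 47 59

The remaining cell in row 2 is (2,3) = 275 − 212 = 63.
Column 3 needs 275; the known cells sum to 234, so (4,3) = 41.
Using column 4: 31 + 75 + 69 + 47 + ? → (4,4) = 275 − 222 = 53.
Main diagonal: 55 + 51 + 57 + 53 + ? = 275, so (5,5) = 59.
From row 4, 275 − (39 + 41 + 53 + 65) gives (4,1) = 77.
Using column 5: 37 + 71 + 65 + 59 + ? → (1,5) = 275 − 232 = 43.
Anti-diagonal needs 275; the known cells sum to 214, so (5,1) = 61.
The remaining cell in row 1 is (1,2) = 275 − 208 = 67.
From row 5, 275 − (61 + 35 + 47 + 59) gives (5,2) = 73.
Using column 1: 55 + 49 + 77 + 61 + ? → (3,1) = 275 − 242 = 33.
Column 2 must total 275; the given cells sum to 230, so (3,2) = 45.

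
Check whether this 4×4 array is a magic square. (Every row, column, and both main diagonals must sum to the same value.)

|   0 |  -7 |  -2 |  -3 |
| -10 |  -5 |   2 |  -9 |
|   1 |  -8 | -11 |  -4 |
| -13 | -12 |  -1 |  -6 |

Row 1: 0 + (-7) + (-2) + (-3) = -12.
Row 2: -10 + (-5) + 2 + (-9) = -22.
Row 3: 1 + (-8) + (-11) + (-4) = -22.
Row 4: -13 + (-12) + (-1) + (-6) = -32.
Column 1: 0 + (-10) + 1 + (-13) = -22.
Column 2: -7 + (-5) + (-8) + (-12) = -32.
Column 3: -2 + 2 + (-11) + (-1) = -12.
Column 4: -3 + (-9) + (-4) + (-6) = -22.
Main diagonal: 0 + (-5) + (-11) + (-6) = -22.
Anti-diagonal: -3 + 2 + (-8) + (-13) = -22.

No — row 1 sums to -12 but column 4 sums to -22.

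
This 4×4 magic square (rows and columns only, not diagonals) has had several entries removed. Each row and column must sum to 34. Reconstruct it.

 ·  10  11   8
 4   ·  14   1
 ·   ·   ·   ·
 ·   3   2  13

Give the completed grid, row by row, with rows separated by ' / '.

5 10 11 8 / 4 15 14 1 / 9 6 7 12 / 16 3 2 13

Row 1 must total 34; the given cells sum to 29, so (1,1) = 5.
Row 2: 4 + 14 + 1 + ? = 34, so (2,2) = 15.
Row 4 must total 34; the given cells sum to 18, so (4,1) = 16.
Using column 1: 5 + 4 + 16 + ? → (3,1) = 34 − 25 = 9.
The remaining cell in column 2 is (3,2) = 34 − 28 = 6.
Column 3 must total 34; the given cells sum to 27, so (3,3) = 7.
Using column 4: 8 + 1 + 13 + ? → (3,4) = 34 − 22 = 12.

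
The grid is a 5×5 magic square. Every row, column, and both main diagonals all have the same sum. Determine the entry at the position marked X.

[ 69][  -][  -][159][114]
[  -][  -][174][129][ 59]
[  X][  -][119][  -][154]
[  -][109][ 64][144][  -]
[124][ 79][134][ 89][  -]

Anti-diagonal is complete and sums to 595; that is the magic constant.
Row 5 needs 595; the known cells sum to 426, so (5,5) = 169.
From column 3, 595 − (174 + 119 + 64 + 134) gives (1,3) = 104.
Column 4: 159 + 129 + 144 + 89 + ? = 595, so (3,4) = 74.
Column 5 needs 595; the known cells sum to 496, so (4,5) = 99.
Main diagonal needs 595; the known cells sum to 501, so (2,2) = 94.
The remaining cell in row 1 is (1,2) = 595 − 446 = 149.
From row 2, 595 − (94 + 174 + 129 + 59) gives (2,1) = 139.
Row 4 needs 595; the known cells sum to 416, so (4,1) = 179.
Column 1 must total 595; the given cells sum to 511, so (3,1) = 84.

84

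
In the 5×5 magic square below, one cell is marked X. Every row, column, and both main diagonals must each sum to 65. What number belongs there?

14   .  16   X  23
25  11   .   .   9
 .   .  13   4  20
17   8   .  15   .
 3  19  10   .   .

7

The remaining cell in column 1 is (3,1) = 65 − 59 = 6.
Main diagonal: 14 + 11 + 13 + 15 + ? = 65, so (5,5) = 12.
Anti-diagonal: 23 + 13 + 8 + 3 + ? = 65, so (2,4) = 18.
Row 2 must total 65; the given cells sum to 63, so (2,3) = 2.
Row 3 needs 65; the known cells sum to 43, so (3,2) = 22.
Row 5: 3 + 19 + 10 + 12 + ? = 65, so (5,4) = 21.
Column 2: 11 + 22 + 8 + 19 + ? = 65, so (1,2) = 5.
Column 3: 16 + 2 + 13 + 10 + ? = 65, so (4,3) = 24.
From column 4, 65 − (18 + 4 + 15 + 21) gives (1,4) = 7.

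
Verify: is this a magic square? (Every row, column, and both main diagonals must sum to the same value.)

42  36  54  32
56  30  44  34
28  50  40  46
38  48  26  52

Row 1: 42 + 36 + 54 + 32 = 164.
Row 2: 56 + 30 + 44 + 34 = 164.
Row 3: 28 + 50 + 40 + 46 = 164.
Row 4: 38 + 48 + 26 + 52 = 164.
Column 1: 42 + 56 + 28 + 38 = 164.
Column 2: 36 + 30 + 50 + 48 = 164.
Column 3: 54 + 44 + 40 + 26 = 164.
Column 4: 32 + 34 + 46 + 52 = 164.
Main diagonal: 42 + 30 + 40 + 52 = 164.
Anti-diagonal: 32 + 44 + 50 + 38 = 164.
All lines sum to 164.

Yes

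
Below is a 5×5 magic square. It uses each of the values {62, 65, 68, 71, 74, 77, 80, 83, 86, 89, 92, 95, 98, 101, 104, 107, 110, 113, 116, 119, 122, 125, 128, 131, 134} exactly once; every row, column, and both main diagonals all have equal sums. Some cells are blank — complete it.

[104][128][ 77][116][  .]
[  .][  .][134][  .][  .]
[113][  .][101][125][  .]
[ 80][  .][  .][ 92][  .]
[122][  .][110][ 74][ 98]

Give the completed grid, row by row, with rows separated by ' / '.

The 25 entries sum to 2450, so each line sums to 2450/5 = 490.
From row 1, 490 − (104 + 128 + 77 + 116) gives (1,5) = 65.
Row 5 must total 490; the given cells sum to 404, so (5,2) = 86.
Using column 1: 104 + 113 + 80 + 122 + ? → (2,1) = 490 − 419 = 71.
Column 3 needs 490; the known cells sum to 422, so (4,3) = 68.
Column 4 needs 490; the known cells sum to 407, so (2,4) = 83.
Main diagonal must total 490; the given cells sum to 395, so (2,2) = 95.
Anti-diagonal must total 490; the given cells sum to 371, so (4,2) = 119.
Row 2 needs 490; the known cells sum to 383, so (2,5) = 107.
Row 4 needs 490; the known cells sum to 359, so (4,5) = 131.
From column 2, 490 − (128 + 95 + 119 + 86) gives (3,2) = 62.
Column 5 must total 490; the given cells sum to 401, so (3,5) = 89.

104 128 77 116 65 / 71 95 134 83 107 / 113 62 101 125 89 / 80 119 68 92 131 / 122 86 110 74 98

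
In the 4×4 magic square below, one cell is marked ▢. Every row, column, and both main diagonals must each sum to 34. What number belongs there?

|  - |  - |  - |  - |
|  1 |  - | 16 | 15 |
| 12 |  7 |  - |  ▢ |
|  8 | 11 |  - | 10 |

Row 2: 1 + 16 + 15 + ? = 34, so (2,2) = 2.
The remaining cell in row 4 is (4,3) = 34 − 29 = 5.
Column 1 needs 34; the known cells sum to 21, so (1,1) = 13.
Column 2 needs 34; the known cells sum to 20, so (1,2) = 14.
Main diagonal: 13 + 2 + 10 + ? = 34, so (3,3) = 9.
The remaining cell in anti-diagonal is (1,4) = 34 − 31 = 3.
Row 1: 13 + 14 + 3 + ? = 34, so (1,3) = 4.
The remaining cell in row 3 is (3,4) = 34 − 28 = 6.

6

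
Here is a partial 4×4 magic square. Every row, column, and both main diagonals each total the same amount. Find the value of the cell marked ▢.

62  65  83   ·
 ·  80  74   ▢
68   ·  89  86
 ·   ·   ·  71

53

Main diagonal is complete and sums to 302; that is the magic constant.
Row 1 must total 302; the given cells sum to 210, so (1,4) = 92.
From row 3, 302 − (68 + 89 + 86) gives (3,2) = 59.
The remaining cell in column 2 is (4,2) = 302 − 204 = 98.
From column 3, 302 − (83 + 74 + 89) gives (4,3) = 56.
Using column 4: 92 + 86 + 71 + ? → (2,4) = 302 − 249 = 53.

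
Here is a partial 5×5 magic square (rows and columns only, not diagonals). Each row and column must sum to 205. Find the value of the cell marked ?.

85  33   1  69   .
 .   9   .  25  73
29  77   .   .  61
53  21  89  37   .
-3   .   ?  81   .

Row 1 must total 205; the given cells sum to 188, so (1,5) = 17.
The remaining cell in row 4 is (4,5) = 205 − 200 = 5.
From column 1, 205 − (85 + 29 + 53 + (-3)) gives (2,1) = 41.
Using column 2: 33 + 9 + 77 + 21 + ? → (5,2) = 205 − 140 = 65.
Column 4: 69 + 25 + 37 + 81 + ? = 205, so (3,4) = -7.
From column 5, 205 − (17 + 73 + 61 + 5) gives (5,5) = 49.
Row 2: 41 + 9 + 25 + 73 + ? = 205, so (2,3) = 57.
Using row 3: 29 + 77 + (-7) + 61 + ? → (3,3) = 205 − 160 = 45.
Row 5 must total 205; the given cells sum to 192, so (5,3) = 13.

13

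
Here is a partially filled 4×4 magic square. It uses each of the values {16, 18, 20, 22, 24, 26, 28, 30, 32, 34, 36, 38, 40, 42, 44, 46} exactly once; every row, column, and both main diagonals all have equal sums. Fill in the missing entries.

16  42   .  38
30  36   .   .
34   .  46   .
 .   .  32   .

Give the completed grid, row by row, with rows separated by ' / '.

The 16 entries sum to 496, so each line sums to 496/4 = 124.
The remaining cell in row 1 is (1,3) = 124 − 96 = 28.
Using column 1: 16 + 30 + 34 + ? → (4,1) = 124 − 80 = 44.
From column 3, 124 − (28 + 46 + 32) gives (2,3) = 18.
Main diagonal needs 124; the known cells sum to 98, so (4,4) = 26.
The remaining cell in anti-diagonal is (3,2) = 124 − 100 = 24.
From row 2, 124 − (30 + 36 + 18) gives (2,4) = 40.
Row 3: 34 + 24 + 46 + ? = 124, so (3,4) = 20.
Row 4 must total 124; the given cells sum to 102, so (4,2) = 22.

16 42 28 38 / 30 36 18 40 / 34 24 46 20 / 44 22 32 26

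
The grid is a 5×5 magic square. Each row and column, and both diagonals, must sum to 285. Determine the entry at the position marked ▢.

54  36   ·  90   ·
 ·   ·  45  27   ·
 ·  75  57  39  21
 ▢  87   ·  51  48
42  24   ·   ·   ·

30

From row 3, 285 − (75 + 57 + 39 + 21) gives (3,1) = 93.
Column 2 needs 285; the known cells sum to 222, so (2,2) = 63.
The remaining cell in column 4 is (5,4) = 285 − 207 = 78.
Main diagonal: 54 + 63 + 57 + 51 + ? = 285, so (5,5) = 60.
Anti-diagonal: 27 + 57 + 87 + 42 + ? = 285, so (1,5) = 72.
Row 1 needs 285; the known cells sum to 252, so (1,3) = 33.
From row 5, 285 − (42 + 24 + 78 + 60) gives (5,3) = 81.
The remaining cell in column 3 is (4,3) = 285 − 216 = 69.
The remaining cell in column 5 is (2,5) = 285 − 201 = 84.
Row 2 needs 285; the known cells sum to 219, so (2,1) = 66.
Row 4: 87 + 69 + 51 + 48 + ? = 285, so (4,1) = 30.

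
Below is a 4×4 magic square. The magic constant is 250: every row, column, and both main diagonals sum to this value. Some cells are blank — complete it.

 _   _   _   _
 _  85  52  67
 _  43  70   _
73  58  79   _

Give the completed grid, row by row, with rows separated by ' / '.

55 64 49 82 / 46 85 52 67 / 76 43 70 61 / 73 58 79 40

Row 2 needs 250; the known cells sum to 204, so (2,1) = 46.
The remaining cell in row 4 is (4,4) = 250 − 210 = 40.
Column 2 needs 250; the known cells sum to 186, so (1,2) = 64.
Column 3 must total 250; the given cells sum to 201, so (1,3) = 49.
Main diagonal: 85 + 70 + 40 + ? = 250, so (1,1) = 55.
The remaining cell in anti-diagonal is (1,4) = 250 − 168 = 82.
Using column 1: 55 + 46 + 73 + ? → (3,1) = 250 − 174 = 76.
Column 4: 82 + 67 + 40 + ? = 250, so (3,4) = 61.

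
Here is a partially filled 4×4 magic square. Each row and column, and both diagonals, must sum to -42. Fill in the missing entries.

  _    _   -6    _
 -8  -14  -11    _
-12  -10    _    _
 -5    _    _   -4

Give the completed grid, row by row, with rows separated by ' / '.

Row 2: -8 + (-14) + (-11) + ? = -42, so (2,4) = -9.
Using column 1: -8 + (-12) + (-5) + ? → (1,1) = -42 − (-25) = -17.
Main diagonal needs -42; the known cells sum to -35, so (3,3) = -7.
Using anti-diagonal: -11 + (-10) + (-5) + ? → (1,4) = -42 − (-26) = -16.
Using row 1: -17 + (-6) + (-16) + ? → (1,2) = -42 − (-39) = -3.
The remaining cell in row 3 is (3,4) = -42 − (-29) = -13.
Using column 2: -3 + (-14) + (-10) + ? → (4,2) = -42 − (-27) = -15.
Column 3 must total -42; the given cells sum to -24, so (4,3) = -18.

-17 -3 -6 -16 / -8 -14 -11 -9 / -12 -10 -7 -13 / -5 -15 -18 -4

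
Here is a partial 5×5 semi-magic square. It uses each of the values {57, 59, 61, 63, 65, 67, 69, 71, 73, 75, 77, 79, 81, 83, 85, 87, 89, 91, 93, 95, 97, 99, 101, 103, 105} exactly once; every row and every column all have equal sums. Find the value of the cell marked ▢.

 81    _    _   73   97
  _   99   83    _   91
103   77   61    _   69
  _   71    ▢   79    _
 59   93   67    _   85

The 25 entries sum to 2025, so each line sums to 2025/5 = 405.
The remaining cell in row 3 is (3,4) = 405 − 310 = 95.
Using row 5: 59 + 93 + 67 + 85 + ? → (5,4) = 405 − 304 = 101.
Column 2: 99 + 77 + 71 + 93 + ? = 405, so (1,2) = 65.
From column 4, 405 − (73 + 95 + 79 + 101) gives (2,4) = 57.
Column 5: 97 + 91 + 69 + 85 + ? = 405, so (4,5) = 63.
Using row 1: 81 + 65 + 73 + 97 + ? → (1,3) = 405 − 316 = 89.
Row 2 must total 405; the given cells sum to 330, so (2,1) = 75.
The remaining cell in column 1 is (4,1) = 405 − 318 = 87.
From column 3, 405 − (89 + 83 + 61 + 67) gives (4,3) = 105.

105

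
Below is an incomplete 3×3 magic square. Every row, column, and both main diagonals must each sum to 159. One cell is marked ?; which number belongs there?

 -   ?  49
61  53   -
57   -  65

Row 2: 61 + 53 + ? = 159, so (2,3) = 45.
Row 3 needs 159; the known cells sum to 122, so (3,2) = 37.
Column 1 must total 159; the given cells sum to 118, so (1,1) = 41.
Column 2 needs 159; the known cells sum to 90, so (1,2) = 69.

69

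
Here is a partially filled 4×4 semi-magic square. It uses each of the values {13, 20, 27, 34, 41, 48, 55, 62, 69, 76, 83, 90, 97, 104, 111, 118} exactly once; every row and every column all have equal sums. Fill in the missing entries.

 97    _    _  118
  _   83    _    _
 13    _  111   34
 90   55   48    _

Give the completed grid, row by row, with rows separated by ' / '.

97 20 27 118 / 62 83 76 41 / 13 104 111 34 / 90 55 48 69

The 16 entries sum to 1048, so each line sums to 1048/4 = 262.
Row 3: 13 + 111 + 34 + ? = 262, so (3,2) = 104.
Row 4 must total 262; the given cells sum to 193, so (4,4) = 69.
From column 1, 262 − (97 + 13 + 90) gives (2,1) = 62.
Column 2 needs 262; the known cells sum to 242, so (1,2) = 20.
Column 4: 118 + 34 + 69 + ? = 262, so (2,4) = 41.
Row 1: 97 + 20 + 118 + ? = 262, so (1,3) = 27.
Row 2: 62 + 83 + 41 + ? = 262, so (2,3) = 76.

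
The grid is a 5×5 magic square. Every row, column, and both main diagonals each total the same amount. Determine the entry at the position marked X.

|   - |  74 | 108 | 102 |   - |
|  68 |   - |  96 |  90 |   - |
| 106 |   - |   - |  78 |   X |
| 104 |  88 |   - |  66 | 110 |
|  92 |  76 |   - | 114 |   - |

Column 4 is complete and sums to 450; that is the magic constant.
From row 4, 450 − (104 + 88 + 66 + 110) gives (4,3) = 82.
Column 1 must total 450; the given cells sum to 370, so (1,1) = 80.
Row 1 needs 450; the known cells sum to 364, so (1,5) = 86.
Anti-diagonal needs 450; the known cells sum to 356, so (3,3) = 94.
Using column 3: 108 + 96 + 94 + 82 + ? → (5,3) = 450 − 380 = 70.
The remaining cell in row 5 is (5,5) = 450 − 352 = 98.
From main diagonal, 450 − (80 + 94 + 66 + 98) gives (2,2) = 112.
From row 2, 450 − (68 + 112 + 96 + 90) gives (2,5) = 84.
Using column 2: 74 + 112 + 88 + 76 + ? → (3,2) = 450 − 350 = 100.
Using column 5: 86 + 84 + 110 + 98 + ? → (3,5) = 450 − 378 = 72.

72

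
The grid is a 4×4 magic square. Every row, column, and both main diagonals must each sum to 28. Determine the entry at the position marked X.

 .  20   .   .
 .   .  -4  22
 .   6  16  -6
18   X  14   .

-8

From row 3, 28 − (6 + 16 + (-6)) gives (3,1) = 12.
Column 3: -4 + 16 + 14 + ? = 28, so (1,3) = 2.
Using anti-diagonal: -4 + 6 + 18 + ? → (1,4) = 28 − 20 = 8.
From row 1, 28 − (20 + 2 + 8) gives (1,1) = -2.
Column 1 needs 28; the known cells sum to 28, so (2,1) = 0.
From column 4, 28 − (8 + 22 + (-6)) gives (4,4) = 4.
Using main diagonal: -2 + 16 + 4 + ? → (2,2) = 28 − 18 = 10.
Row 4 needs 28; the known cells sum to 36, so (4,2) = -8.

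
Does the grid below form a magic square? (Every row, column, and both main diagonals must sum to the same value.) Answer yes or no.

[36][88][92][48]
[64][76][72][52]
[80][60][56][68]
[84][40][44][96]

Row 1: 36 + 88 + 92 + 48 = 264.
Row 2: 64 + 76 + 72 + 52 = 264.
Row 3: 80 + 60 + 56 + 68 = 264.
Row 4: 84 + 40 + 44 + 96 = 264.
Column 1: 36 + 64 + 80 + 84 = 264.
Column 2: 88 + 76 + 60 + 40 = 264.
Column 3: 92 + 72 + 56 + 44 = 264.
Column 4: 48 + 52 + 68 + 96 = 264.
Main diagonal: 36 + 76 + 56 + 96 = 264.
Anti-diagonal: 48 + 72 + 60 + 84 = 264.
All lines sum to 264.

Yes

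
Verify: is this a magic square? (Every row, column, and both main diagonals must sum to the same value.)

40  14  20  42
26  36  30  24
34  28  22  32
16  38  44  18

Row 1: 40 + 14 + 20 + 42 = 116.
Row 2: 26 + 36 + 30 + 24 = 116.
Row 3: 34 + 28 + 22 + 32 = 116.
Row 4: 16 + 38 + 44 + 18 = 116.
Column 1: 40 + 26 + 34 + 16 = 116.
Column 2: 14 + 36 + 28 + 38 = 116.
Column 3: 20 + 30 + 22 + 44 = 116.
Column 4: 42 + 24 + 32 + 18 = 116.
Main diagonal: 40 + 36 + 22 + 18 = 116.
Anti-diagonal: 42 + 30 + 28 + 16 = 116.
All lines sum to 116.

Yes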